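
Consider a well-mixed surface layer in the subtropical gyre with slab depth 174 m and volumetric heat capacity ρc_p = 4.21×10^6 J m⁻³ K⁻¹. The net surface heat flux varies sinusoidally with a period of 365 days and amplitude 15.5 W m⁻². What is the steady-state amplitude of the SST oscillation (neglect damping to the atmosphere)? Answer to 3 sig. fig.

0.106 K

Areal heat capacity C = ρc_p × D = 4.21×10^6 × 174 = 7.33×10^8 J/(m^2 K).
Angular frequency ω = 2π / T = 2π / 3.15×10^7 s = 1.99×10^-7 s⁻¹.
Cω = 7.33×10^8 × 1.99×10^-7 = 146 W/(m²·K).
Amplitude A = F₀ / (Cω) = 15.5 / 146 = 0.106 K.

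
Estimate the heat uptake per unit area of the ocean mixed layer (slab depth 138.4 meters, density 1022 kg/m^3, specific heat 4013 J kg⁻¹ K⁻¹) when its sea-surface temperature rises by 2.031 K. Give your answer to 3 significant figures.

Areal heat capacity C = ρ c_p D = 1022 × 4013 × 138.4 = 5.68×10^8 J/(m^2 K).
ΔQ = C ΔT = 5.68×10^8 × 2.031 = 1.15×10^9 J/m².

1.15×10^9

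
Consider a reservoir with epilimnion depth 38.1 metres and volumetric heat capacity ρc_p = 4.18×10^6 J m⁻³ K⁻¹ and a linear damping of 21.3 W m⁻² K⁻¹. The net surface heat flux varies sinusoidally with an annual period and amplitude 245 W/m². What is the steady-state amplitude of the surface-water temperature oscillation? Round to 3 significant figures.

6.41 K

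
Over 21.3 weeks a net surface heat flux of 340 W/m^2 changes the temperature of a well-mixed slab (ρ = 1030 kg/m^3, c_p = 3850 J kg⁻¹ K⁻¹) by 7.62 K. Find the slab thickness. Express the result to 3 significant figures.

Heat input Q = F Δt = 340 × 1.29×10^7 s = 4.38×10^9 J/m².
Required areal heat capacity C = Q / ΔT = 5.75×10^8 J/(m²·K).
Depth D = C / (ρ c_p) = 5.75×10^8 / (1030 × 3850) = 145 m.

145 m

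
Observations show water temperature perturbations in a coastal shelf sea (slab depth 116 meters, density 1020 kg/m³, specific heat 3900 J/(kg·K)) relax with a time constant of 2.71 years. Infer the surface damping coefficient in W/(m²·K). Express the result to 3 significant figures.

5.40

Areal heat capacity C = ρ c_p D = 1020 × 3900 × 116 = 4.61×10^8 J/(m²·K).
τ = 2.71 years = 8.55×10^7 s.
λ = C / τ = 4.61×10^8 / 8.55×10^7 = 5.40 W/(m²·K).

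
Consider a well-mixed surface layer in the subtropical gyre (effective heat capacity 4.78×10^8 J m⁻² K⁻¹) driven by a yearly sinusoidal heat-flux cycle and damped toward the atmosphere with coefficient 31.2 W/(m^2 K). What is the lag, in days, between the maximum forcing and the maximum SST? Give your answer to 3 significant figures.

Areal heat capacity C = 4.78×10^8 J m⁻² K⁻¹ (given).
ω = 2π / 3.15×10^7 s = 1.99×10^-7 s⁻¹.
Phase lag φ = arctan(Cω/λ) = arctan(95.2/31.2) = 1.25 rad.
Time lag = φ / ω = 1.25 / 1.99×10^-7 = 6.30×10^6 s = 72.9 days.

72.9 days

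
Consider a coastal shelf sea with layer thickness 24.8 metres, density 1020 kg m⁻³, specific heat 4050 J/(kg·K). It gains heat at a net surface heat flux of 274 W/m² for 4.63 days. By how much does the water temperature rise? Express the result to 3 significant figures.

Areal heat capacity C = ρ c_p D = 1020 × 4050 × 24.8 = 1.02×10^8 J m⁻² K⁻¹.
Net heat input Q = F Δt = 274 × (4.63 days × 86400 s/day) = 1.10×10^8 J/m².
ΔT = Q / C = 1.10×10^8 / 1.02×10^8 = 1.07 K.

1.07 K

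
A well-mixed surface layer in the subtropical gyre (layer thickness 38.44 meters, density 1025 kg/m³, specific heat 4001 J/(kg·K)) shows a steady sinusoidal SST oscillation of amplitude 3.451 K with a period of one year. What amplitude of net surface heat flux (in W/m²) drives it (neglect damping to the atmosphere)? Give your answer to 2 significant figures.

Areal heat capacity C = ρ c_p D = 1025 × 4001 × 38.44 = 1.58×10^8 J m⁻² K⁻¹.
ω = 2π / 3.15×10^7 s = 1.99×10^-7 s⁻¹.
Cω = 1.58×10^8 × 1.99×10^-7 = 31.4 W/(m²·K).
F₀ = A × Cω = 3.451 × 31.4 = 108 W/m².

110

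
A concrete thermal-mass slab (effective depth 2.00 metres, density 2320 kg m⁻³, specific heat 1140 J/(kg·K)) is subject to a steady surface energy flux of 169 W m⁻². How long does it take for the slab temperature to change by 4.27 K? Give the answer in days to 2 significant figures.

1.5 days

Areal heat capacity C = ρ c_p D = 2320 × 1140 × 2.00 = 5.29×10^6 J/(m^2 K).
Time required: Δt = C ΔT / F = 5.29×10^6 × 4.27 / 169 = 1.34×10^5 s.
In days: 1.34×10^5 s / (86400 s/day) = 1.55 days.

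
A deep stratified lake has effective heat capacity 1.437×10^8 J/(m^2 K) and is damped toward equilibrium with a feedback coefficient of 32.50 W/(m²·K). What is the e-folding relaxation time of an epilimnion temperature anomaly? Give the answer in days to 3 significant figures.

Areal heat capacity C = 1.437×10^8 J/(m^2 K) (given).
Relaxation time τ = C / λ = 1.44×10^8 / 32.50 = 4.42×10^6 s.
In days: 4.42×10^6 s / (86400 s/day) = 51.2 days.

51.2 days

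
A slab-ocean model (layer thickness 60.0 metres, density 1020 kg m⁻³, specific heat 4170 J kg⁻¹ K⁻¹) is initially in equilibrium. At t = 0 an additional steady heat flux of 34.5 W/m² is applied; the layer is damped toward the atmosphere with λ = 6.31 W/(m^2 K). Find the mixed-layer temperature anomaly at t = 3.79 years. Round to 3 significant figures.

5.18 K

Areal heat capacity C = ρ c_p D = 1020 × 4170 × 60.0 = 2.55×10^8 J/(m²·K).
τ = C / λ = 2.55×10^8 / 6.31 = 4.04×10^7 s.
Equilibrium anomaly ΔT_eq = F / λ = 34.5 / 6.31 = 5.47 K.
t = 3.79 years = 1.20×10^8 s, so t/τ = 2.96.
ΔT(t) = ΔT_eq (1 − e^(−t/τ)) = 5.47 × (1 − e^−2.96) = 5.18 K.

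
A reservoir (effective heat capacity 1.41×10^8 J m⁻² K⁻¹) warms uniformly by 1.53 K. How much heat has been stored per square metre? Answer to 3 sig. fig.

Areal heat capacity C = 1.41×10^8 J m⁻² K⁻¹ (given).
ΔQ = C ΔT = 1.41×10^8 × 1.53 = 2.16×10^8 J/m².

2.16×10^8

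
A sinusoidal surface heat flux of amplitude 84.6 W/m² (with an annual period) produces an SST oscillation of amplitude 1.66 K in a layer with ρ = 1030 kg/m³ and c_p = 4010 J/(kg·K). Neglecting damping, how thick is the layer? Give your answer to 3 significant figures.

ω = 2π / 3.15×10^7 s = 1.99×10^-7 s⁻¹.
Required C = F₀ / (A ω) = 84.6 / (1.66 × 1.99×10^-7) = 2.56×10^8 J/(m²·K).
D = C / (ρ c_p) = 2.56×10^8 / (1030 × 4010) = 61.9 m.

61.9 m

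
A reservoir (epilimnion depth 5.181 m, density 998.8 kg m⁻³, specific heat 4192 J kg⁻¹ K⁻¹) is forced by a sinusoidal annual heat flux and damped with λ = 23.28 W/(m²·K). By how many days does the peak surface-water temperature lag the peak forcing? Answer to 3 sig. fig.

10.7 days

Areal heat capacity C = ρ c_p D = 998.8 × 4192 × 5.181 = 2.17×10^7 J m⁻² K⁻¹.
ω = 2π / 3.15×10^7 s = 1.99×10^-7 s⁻¹.
Phase lag φ = arctan(Cω/λ) = arctan(4.32/23.28) = 0.184 rad.
Time lag = φ / ω = 0.184 / 1.99×10^-7 = 9.21×10^5 s = 10.7 days.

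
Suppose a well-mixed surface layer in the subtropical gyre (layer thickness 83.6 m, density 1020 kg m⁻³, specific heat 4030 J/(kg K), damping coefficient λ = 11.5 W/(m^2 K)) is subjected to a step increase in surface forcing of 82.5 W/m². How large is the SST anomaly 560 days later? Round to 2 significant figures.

Areal heat capacity C = ρ c_p D = 1020 × 4030 × 83.6 = 3.44×10^8 J/(m^2 K).
τ = C / λ = 3.44×10^8 / 11.5 = 2.99×10^7 s.
Equilibrium anomaly ΔT_eq = F / λ = 82.5 / 11.5 = 7.17 K.
t = 560 days = 4.84×10^7 s, so t/τ = 1.62.
ΔT(t) = ΔT_eq (1 − e^(−t/τ)) = 7.17 × (1 − e^−1.62) = 5.75 K.

5.8 K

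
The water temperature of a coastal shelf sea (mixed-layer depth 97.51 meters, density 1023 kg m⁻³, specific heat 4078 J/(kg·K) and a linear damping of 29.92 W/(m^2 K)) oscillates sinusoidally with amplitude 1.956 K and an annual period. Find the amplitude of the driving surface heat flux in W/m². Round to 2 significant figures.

Areal heat capacity C = ρ c_p D = 1023 × 4078 × 97.51 = 4.07×10^8 J/(m²·K).
ω = 2π / 3.15×10^7 s = 1.99×10^-7 s⁻¹.
√((Cω)² + λ²) = √((81.0)² + 29.92²) = 86.4 W/(m²·K).
F₀ = A × √((Cω)²+λ²) = 1.956 × 86.4 = 169 W/m².

170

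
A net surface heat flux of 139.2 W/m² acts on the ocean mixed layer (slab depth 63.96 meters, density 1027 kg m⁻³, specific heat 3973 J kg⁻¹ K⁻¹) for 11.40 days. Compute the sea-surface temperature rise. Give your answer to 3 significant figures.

0.525 K

Areal heat capacity C = ρ c_p D = 1027 × 3973 × 63.96 = 2.61×10^8 J/(m²·K).
Net heat input Q = F Δt = 139.2 × (11.40 days × 86400 s/day) = 1.37×10^8 J/m².
ΔT = Q / C = 1.37×10^8 / 2.61×10^8 = 0.525 K.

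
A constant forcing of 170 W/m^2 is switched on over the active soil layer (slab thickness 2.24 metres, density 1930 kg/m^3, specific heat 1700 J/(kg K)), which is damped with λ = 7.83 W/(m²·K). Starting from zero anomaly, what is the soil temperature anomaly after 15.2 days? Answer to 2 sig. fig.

Areal heat capacity C = ρ c_p D = 1930 × 1700 × 2.24 = 7.35×10^6 J/(m^2 K).
τ = C / λ = 7.35×10^6 / 7.83 = 9.39×10^5 s.
Equilibrium anomaly ΔT_eq = F / λ = 170 / 7.83 = 21.7 K.
t = 15.2 days = 1.31×10^6 s, so t/τ = 1.40.
ΔT(t) = ΔT_eq (1 − e^(−t/τ)) = 21.7 × (1 − e^−1.40) = 16.4 K.

16 K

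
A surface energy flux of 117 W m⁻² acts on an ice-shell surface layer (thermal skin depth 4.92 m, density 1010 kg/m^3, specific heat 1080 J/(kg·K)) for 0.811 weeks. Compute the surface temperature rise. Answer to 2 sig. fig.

Areal heat capacity C = ρ c_p D = 1010 × 1080 × 4.92 = 5.37×10^6 J/(m^2 K).
Net heat input Q = F Δt = 117 × (0.811 weeks × 6.048×10^5 s/week) = 5.74×10^7 J/m².
ΔT = Q / C = 5.74×10^7 / 5.37×10^6 = 10.7 K.

11 K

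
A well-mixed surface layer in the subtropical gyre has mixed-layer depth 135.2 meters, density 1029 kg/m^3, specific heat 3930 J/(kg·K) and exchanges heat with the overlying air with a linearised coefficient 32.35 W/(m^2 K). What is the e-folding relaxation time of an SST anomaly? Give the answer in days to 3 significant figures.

Areal heat capacity C = ρ c_p D = 1029 × 3930 × 135.2 = 5.47×10^8 J/(m²·K).
Relaxation time τ = C / λ = 5.47×10^8 / 32.35 = 1.69×10^7 s.
In days: 1.69×10^7 s / (86400 s/day) = 196 days.

196 days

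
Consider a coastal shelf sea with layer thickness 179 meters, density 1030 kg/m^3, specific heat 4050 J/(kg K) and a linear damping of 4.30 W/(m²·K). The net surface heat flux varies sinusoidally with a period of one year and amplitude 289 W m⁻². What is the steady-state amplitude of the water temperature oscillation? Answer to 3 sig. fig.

1.94 K

Areal heat capacity C = ρ c_p D = 1030 × 4050 × 179 = 7.47×10^8 J/(m²·K).
Angular frequency ω = 2π / T = 2π / 3.15×10^7 s = 1.99×10^-7 s⁻¹.
√((Cω)² + λ²) = √((149)² + 4.30²) = 149 W/(m²·K).
Amplitude A = F₀ / √((Cω)²+λ²) = 289 / 149 = 1.94 K.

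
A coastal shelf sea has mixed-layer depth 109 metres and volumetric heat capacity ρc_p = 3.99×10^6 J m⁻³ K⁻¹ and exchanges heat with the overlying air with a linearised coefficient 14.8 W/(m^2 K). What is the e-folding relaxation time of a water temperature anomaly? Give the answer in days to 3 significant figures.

340 days

Areal heat capacity C = ρc_p × D = 3.99×10^6 × 109 = 4.35×10^8 J/(m²·K).
Relaxation time τ = C / λ = 4.35×10^8 / 14.8 = 2.94×10^7 s.
In days: 2.94×10^7 s / (86400 s/day) = 340 days.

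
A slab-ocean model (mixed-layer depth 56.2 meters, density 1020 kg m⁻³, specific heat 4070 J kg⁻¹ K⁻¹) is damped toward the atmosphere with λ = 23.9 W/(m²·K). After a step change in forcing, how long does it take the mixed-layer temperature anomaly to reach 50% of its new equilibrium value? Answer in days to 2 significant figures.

Areal heat capacity C = ρ c_p D = 1020 × 4070 × 56.2 = 2.33×10^8 J/(m²·K).
τ = C / λ = 2.33×10^8 / 23.9 = 9.76×10^6 s.
Fraction reached: 1 − e^(−t/τ) = 0.50 ⇒ t = −τ ln(1 − 0.50) = τ × 0.693.
t = 6.77×10^6 s = 78.3 days.

78 days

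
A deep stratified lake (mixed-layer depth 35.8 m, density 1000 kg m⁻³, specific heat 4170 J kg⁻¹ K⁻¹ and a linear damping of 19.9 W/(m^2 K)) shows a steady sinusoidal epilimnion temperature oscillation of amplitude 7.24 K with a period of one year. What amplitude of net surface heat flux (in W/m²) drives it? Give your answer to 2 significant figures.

260

Areal heat capacity C = ρ c_p D = 1000 × 4170 × 35.8 = 1.49×10^8 J/(m²·K).
ω = 2π / 3.15×10^7 s = 1.99×10^-7 s⁻¹.
√((Cω)² + λ²) = √((29.7)² + 19.9²) = 35.8 W/(m²·K).
F₀ = A × √((Cω)²+λ²) = 7.24 × 35.8 = 259 W/m².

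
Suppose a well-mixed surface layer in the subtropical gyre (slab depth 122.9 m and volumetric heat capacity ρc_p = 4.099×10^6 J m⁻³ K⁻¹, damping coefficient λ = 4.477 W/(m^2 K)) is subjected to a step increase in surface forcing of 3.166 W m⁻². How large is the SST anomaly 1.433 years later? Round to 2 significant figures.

0.23 K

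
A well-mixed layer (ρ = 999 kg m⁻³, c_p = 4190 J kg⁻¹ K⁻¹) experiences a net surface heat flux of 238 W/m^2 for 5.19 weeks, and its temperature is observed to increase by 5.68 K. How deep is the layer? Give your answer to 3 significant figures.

Heat input Q = F Δt = 238 × 3.14×10^6 s = 7.47×10^8 J/m².
Required areal heat capacity C = Q / ΔT = 1.32×10^8 J/(m²·K).
Depth D = C / (ρ c_p) = 1.32×10^8 / (999 × 4190) = 31.4 m.

31.4 m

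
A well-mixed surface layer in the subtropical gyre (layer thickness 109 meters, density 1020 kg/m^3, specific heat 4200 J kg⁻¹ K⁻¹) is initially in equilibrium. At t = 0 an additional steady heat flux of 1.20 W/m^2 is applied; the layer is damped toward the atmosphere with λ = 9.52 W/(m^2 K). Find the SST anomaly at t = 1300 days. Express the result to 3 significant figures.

0.113 K

Areal heat capacity C = ρ c_p D = 1020 × 4200 × 109 = 4.67×10^8 J/(m²·K).
τ = C / λ = 4.67×10^8 / 9.52 = 4.91×10^7 s.
Equilibrium anomaly ΔT_eq = F / λ = 1.20 / 9.52 = 0.126 K.
t = 1300 days = 1.12×10^8 s, so t/τ = 2.29.
ΔT(t) = ΔT_eq (1 − e^(−t/τ)) = 0.126 × (1 − e^−2.29) = 0.113 K.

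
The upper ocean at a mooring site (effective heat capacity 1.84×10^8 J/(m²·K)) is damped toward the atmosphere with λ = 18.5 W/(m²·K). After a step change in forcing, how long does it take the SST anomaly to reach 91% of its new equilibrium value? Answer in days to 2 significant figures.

Areal heat capacity C = 1.84×10^8 J/(m²·K) (given).
τ = C / λ = 1.84×10^8 / 18.5 = 9.95×10^6 s.
Fraction reached: 1 − e^(−t/τ) = 0.91 ⇒ t = −τ ln(1 − 0.91) = τ × 2.41.
t = 2.39×10^7 s = 277 days.

280 days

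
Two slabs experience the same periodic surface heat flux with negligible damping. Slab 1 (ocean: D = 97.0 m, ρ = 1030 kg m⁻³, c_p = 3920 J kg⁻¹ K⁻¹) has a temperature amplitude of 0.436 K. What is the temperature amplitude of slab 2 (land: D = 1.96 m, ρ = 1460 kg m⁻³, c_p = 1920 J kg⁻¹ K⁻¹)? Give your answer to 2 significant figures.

C_ocean = 3.92×10^8 J/(m²·K); C_land = 5.49×10^6 J/(m²·K).
A ∝ 1/C ⇒ A_land = A_ocean × C_ocean/C_land = 0.436 × 71.3 = 31.1 K.

31 K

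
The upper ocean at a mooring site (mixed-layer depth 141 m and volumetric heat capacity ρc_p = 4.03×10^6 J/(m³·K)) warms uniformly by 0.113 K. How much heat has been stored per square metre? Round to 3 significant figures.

Areal heat capacity C = ρc_p × D = 4.03×10^6 × 141 = 5.68×10^8 J m⁻² K⁻¹.
ΔQ = C ΔT = 5.68×10^8 × 0.113 = 6.42×10^7 J/m².

6.42×10^7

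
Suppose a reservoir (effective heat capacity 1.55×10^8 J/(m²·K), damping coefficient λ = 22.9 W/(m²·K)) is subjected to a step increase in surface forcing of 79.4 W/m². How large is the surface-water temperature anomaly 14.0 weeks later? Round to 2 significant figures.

2.5 K

Areal heat capacity C = 1.55×10^8 J/(m²·K) (given).
τ = C / λ = 1.55×10^8 / 22.9 = 6.77×10^6 s.
Equilibrium anomaly ΔT_eq = F / λ = 79.4 / 22.9 = 3.47 K.
t = 14.0 weeks = 8.47×10^6 s, so t/τ = 1.25.
ΔT(t) = ΔT_eq (1 − e^(−t/τ)) = 3.47 × (1 − e^−1.25) = 2.47 K.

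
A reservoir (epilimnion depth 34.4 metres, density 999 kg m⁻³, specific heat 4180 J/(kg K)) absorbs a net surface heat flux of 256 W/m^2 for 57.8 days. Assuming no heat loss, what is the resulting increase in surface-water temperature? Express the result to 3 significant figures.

Areal heat capacity C = ρ c_p D = 999 × 4180 × 34.4 = 1.44×10^8 J/(m²·K).
Net heat input Q = F Δt = 256 × (57.8 days × 86400 s/day) = 1.28×10^9 J/m².
ΔT = Q / C = 1.28×10^9 / 1.44×10^8 = 8.90 K.

8.90 K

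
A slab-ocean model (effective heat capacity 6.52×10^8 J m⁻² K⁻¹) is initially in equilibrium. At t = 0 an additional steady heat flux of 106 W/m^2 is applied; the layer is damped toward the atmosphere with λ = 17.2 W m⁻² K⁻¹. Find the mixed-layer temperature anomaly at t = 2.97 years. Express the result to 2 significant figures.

5.6 K

Areal heat capacity C = 6.52×10^8 J m⁻² K⁻¹ (given).
τ = C / λ = 6.52×10^8 / 17.2 = 3.79×10^7 s.
Equilibrium anomaly ΔT_eq = F / λ = 106 / 17.2 = 6.16 K.
t = 2.97 years = 9.37×10^7 s, so t/τ = 2.47.
ΔT(t) = ΔT_eq (1 − e^(−t/τ)) = 6.16 × (1 − e^−2.47) = 5.64 K.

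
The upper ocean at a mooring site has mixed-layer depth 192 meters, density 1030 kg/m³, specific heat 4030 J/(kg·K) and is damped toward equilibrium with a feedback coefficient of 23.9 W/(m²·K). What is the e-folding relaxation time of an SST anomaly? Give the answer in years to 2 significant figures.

Areal heat capacity C = ρ c_p D = 1030 × 4030 × 192 = 7.97×10^8 J/(m^2 K).
Relaxation time τ = C / λ = 7.97×10^8 / 23.9 = 3.33×10^7 s.
In years: 3.33×10^7 s / (3.156×10^7 s/year) = 1.06 years.

1.1 years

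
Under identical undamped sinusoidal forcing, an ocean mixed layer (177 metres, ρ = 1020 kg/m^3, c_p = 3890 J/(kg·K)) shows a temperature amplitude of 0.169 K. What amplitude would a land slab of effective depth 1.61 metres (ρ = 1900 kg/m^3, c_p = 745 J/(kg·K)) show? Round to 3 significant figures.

C_ocean = 7.02×10^8 J/(m²·K); C_land = 2.28×10^6 J/(m²·K).
A ∝ 1/C ⇒ A_land = A_ocean × C_ocean/C_land = 0.169 × 308 = 52.1 K.

52.1 K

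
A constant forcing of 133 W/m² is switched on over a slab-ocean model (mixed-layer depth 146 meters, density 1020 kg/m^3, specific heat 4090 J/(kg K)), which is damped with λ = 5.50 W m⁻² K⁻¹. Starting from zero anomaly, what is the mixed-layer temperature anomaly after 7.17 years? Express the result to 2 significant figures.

21 K

Areal heat capacity C = ρ c_p D = 1020 × 4090 × 146 = 6.09×10^8 J/(m^2 K).
τ = C / λ = 6.09×10^8 / 5.50 = 1.11×10^8 s.
Equilibrium anomaly ΔT_eq = F / λ = 133 / 5.50 = 24.2 K.
t = 7.17 years = 2.26×10^8 s, so t/τ = 2.04.
ΔT(t) = ΔT_eq (1 − e^(−t/τ)) = 24.2 × (1 − e^−2.04) = 21.0 K.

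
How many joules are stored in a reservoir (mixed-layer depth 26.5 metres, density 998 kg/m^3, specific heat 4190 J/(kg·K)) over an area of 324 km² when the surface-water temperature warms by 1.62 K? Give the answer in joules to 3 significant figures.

5.82×10^16 J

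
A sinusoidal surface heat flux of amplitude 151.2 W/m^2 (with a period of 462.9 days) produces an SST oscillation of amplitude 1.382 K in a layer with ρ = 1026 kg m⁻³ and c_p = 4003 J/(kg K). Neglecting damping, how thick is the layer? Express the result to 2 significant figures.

170 m

ω = 2π / 4.00×10^7 s = 1.57×10^-7 s⁻¹.
Required C = F₀ / (A ω) = 151.2 / (1.382 × 1.57×10^-7) = 6.96×10^8 J/(m²·K).
D = C / (ρ c_p) = 6.96×10^8 / (1026 × 4003) = 170 m.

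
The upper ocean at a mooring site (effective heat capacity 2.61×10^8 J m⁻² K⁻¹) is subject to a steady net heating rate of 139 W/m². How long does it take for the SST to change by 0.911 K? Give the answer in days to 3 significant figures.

19.8 days

Areal heat capacity C = 2.61×10^8 J m⁻² K⁻¹ (given).
Time required: Δt = C ΔT / F = 2.61×10^8 × 0.911 / 139 = 1.71×10^6 s.
In days: 1.71×10^6 s / (86400 s/day) = 19.8 days.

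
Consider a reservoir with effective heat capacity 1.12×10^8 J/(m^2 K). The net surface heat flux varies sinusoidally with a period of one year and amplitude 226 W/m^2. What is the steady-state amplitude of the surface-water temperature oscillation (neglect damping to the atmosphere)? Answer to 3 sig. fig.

10.1 K

Areal heat capacity C = 1.12×10^8 J/(m^2 K) (given).
Angular frequency ω = 2π / T = 2π / 3.15×10^7 s = 1.99×10^-7 s⁻¹.
Cω = 1.12×10^8 × 1.99×10^-7 = 22.3 W/(m²·K).
Amplitude A = F₀ / (Cω) = 226 / 22.3 = 10.1 K.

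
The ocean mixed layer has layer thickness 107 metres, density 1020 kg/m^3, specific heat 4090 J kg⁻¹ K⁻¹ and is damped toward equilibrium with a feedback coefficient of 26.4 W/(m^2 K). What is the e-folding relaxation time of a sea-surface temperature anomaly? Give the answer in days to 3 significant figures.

196 days

Areal heat capacity C = ρ c_p D = 1020 × 4090 × 107 = 4.46×10^8 J/(m^2 K).
Relaxation time τ = C / λ = 4.46×10^8 / 26.4 = 1.69×10^7 s.
In days: 1.69×10^7 s / (86400 s/day) = 196 days.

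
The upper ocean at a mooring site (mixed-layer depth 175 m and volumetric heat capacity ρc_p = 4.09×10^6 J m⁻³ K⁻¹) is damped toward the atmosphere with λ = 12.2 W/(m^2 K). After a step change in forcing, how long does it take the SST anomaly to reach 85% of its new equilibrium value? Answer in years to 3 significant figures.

3.53 years

Areal heat capacity C = ρc_p × D = 4.09×10^6 × 175 = 7.16×10^8 J/(m²·K).
τ = C / λ = 7.16×10^8 / 12.2 = 5.87×10^7 s.
Fraction reached: 1 − e^(−t/τ) = 0.85 ⇒ t = −τ ln(1 − 0.85) = τ × 1.90.
t = 1.11×10^8 s = 3.53 years.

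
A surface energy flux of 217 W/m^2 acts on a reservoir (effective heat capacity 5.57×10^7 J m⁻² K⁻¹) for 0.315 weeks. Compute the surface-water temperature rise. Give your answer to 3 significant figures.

0.742 K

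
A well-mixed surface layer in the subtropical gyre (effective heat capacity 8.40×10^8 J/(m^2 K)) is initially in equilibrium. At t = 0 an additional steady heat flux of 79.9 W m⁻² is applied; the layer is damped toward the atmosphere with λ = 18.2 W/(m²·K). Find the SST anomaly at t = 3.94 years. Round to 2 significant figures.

4.1 K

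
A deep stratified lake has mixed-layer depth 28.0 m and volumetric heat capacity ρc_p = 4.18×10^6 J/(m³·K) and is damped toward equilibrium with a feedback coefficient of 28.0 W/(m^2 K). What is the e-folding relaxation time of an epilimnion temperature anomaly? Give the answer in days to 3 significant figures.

Areal heat capacity C = ρc_p × D = 4.18×10^6 × 28.0 = 1.17×10^8 J/(m^2 K).
Relaxation time τ = C / λ = 1.17×10^8 / 28.0 = 4.18×10^6 s.
In days: 4.18×10^6 s / (86400 s/day) = 48.4 days.

48.4 days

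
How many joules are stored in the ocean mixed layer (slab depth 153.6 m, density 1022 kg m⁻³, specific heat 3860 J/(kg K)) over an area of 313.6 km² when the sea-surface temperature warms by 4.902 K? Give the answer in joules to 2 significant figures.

9.3×10^17 J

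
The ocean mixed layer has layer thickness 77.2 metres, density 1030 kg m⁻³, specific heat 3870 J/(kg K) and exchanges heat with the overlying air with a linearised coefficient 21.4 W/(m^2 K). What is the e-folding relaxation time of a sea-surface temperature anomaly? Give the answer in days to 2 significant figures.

170 days

Areal heat capacity C = ρ c_p D = 1030 × 3870 × 77.2 = 3.08×10^8 J/(m²·K).
Relaxation time τ = C / λ = 3.08×10^8 / 21.4 = 1.44×10^7 s.
In days: 1.44×10^7 s / (86400 s/day) = 166 days.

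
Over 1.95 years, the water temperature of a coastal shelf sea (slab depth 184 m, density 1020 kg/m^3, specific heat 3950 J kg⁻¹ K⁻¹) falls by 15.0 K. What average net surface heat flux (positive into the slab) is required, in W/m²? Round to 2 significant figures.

Areal heat capacity C = ρ c_p D = 1020 × 3950 × 184 = 7.41×10^8 J m⁻² K⁻¹.
Required heat per unit area: Q = C ΔT = 7.41×10^8 × -15.0 = -1.11×10^10 J/m².
Flux F = Q / Δt = -1.11×10^10 / 6.15×10^7 s = -181 W/m².

-180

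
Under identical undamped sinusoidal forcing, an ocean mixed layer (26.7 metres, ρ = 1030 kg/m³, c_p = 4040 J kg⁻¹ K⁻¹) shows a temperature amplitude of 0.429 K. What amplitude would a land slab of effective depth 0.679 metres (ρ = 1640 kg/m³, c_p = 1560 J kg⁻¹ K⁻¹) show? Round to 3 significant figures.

C_ocean = 1.11×10^8 J/(m²·K); C_land = 1.74×10^6 J/(m²·K).
A ∝ 1/C ⇒ A_land = A_ocean × C_ocean/C_land = 0.429 × 64.0 = 27.4 K.

27.4 K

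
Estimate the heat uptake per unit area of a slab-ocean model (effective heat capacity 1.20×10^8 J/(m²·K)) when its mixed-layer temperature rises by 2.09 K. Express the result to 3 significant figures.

Areal heat capacity C = 1.20×10^8 J/(m²·K) (given).
ΔQ = C ΔT = 1.20×10^8 × 2.09 = 2.51×10^8 J/m².

2.51×10^8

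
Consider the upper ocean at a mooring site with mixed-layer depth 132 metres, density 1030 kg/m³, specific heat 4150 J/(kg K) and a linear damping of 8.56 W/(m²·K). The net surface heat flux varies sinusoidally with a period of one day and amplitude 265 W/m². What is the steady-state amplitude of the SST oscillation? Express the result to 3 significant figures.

0.00646 K

Areal heat capacity C = ρ c_p D = 1030 × 4150 × 132 = 5.64×10^8 J/(m^2 K).
Angular frequency ω = 2π / T = 2π / 86400 s = 7.27×10^-5 s⁻¹.
√((Cω)² + λ²) = √((41000)² + 8.56²) = 41000 W/(m²·K).
Amplitude A = F₀ / √((Cω)²+λ²) = 265 / 41000 = 0.00646 K.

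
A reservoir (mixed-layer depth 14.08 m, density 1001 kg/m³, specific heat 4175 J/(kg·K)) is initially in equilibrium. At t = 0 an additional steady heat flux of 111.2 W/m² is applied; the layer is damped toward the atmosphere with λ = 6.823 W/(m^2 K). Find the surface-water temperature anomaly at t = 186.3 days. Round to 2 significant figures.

Areal heat capacity C = ρ c_p D = 1001 × 4175 × 14.08 = 5.88×10^7 J/(m^2 K).
τ = C / λ = 5.88×10^7 / 6.823 = 8.62×10^6 s.
Equilibrium anomaly ΔT_eq = F / λ = 111.2 / 6.823 = 16.3 K.
t = 186.3 days = 1.61×10^7 s, so t/τ = 1.87.
ΔT(t) = ΔT_eq (1 − e^(−t/τ)) = 16.3 × (1 − e^−1.87) = 13.8 K.

14 K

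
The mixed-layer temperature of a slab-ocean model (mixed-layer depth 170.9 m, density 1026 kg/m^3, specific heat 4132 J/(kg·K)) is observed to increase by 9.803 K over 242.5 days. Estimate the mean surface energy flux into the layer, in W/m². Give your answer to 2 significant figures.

Areal heat capacity C = ρ c_p D = 1026 × 4132 × 170.9 = 7.25×10^8 J/(m²·K).
Required heat per unit area: Q = C ΔT = 7.25×10^8 × 9.803 = 7.10×10^9 J/m².
Flux F = Q / Δt = 7.10×10^9 / 2.10×10^7 s = 339 W/m².

340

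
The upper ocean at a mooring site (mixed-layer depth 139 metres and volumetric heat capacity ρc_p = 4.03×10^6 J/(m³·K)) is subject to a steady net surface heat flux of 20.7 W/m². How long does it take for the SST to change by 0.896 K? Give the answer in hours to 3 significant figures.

6740 hours

Areal heat capacity C = ρc_p × D = 4.03×10^6 × 139 = 5.60×10^8 J/(m^2 K).
Time required: Δt = C ΔT / F = 5.60×10^8 × 0.896 / 20.7 = 2.42×10^7 s.
In hours: 2.42×10^7 s / (3600 s/hour) = 6740 hours.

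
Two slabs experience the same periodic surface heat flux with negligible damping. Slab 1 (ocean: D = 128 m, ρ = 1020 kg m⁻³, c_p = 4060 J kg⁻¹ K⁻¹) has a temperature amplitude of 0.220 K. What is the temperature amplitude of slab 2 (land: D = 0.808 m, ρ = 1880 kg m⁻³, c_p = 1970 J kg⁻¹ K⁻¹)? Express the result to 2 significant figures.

C_ocean = 5.30×10^8 J/(m²·K); C_land = 2.99×10^6 J/(m²·K).
A ∝ 1/C ⇒ A_land = A_ocean × C_ocean/C_land = 0.220 × 177 = 39.0 K.

39 K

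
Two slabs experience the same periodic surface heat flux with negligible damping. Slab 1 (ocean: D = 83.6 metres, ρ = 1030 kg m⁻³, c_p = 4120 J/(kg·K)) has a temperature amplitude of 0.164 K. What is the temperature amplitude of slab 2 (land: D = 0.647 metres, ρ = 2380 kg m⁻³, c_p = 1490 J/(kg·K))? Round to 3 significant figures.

25.4 K

C_ocean = 3.55×10^8 J/(m²·K); C_land = 2.29×10^6 J/(m²·K).
A ∝ 1/C ⇒ A_land = A_ocean × C_ocean/C_land = 0.164 × 155 = 25.4 K.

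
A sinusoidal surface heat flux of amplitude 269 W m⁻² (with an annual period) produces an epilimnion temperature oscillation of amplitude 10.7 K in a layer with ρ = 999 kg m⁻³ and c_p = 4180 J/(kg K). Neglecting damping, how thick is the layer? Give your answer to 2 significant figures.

30 m

ω = 2π / 3.15×10^7 s = 1.99×10^-7 s⁻¹.
Required C = F₀ / (A ω) = 269 / (10.7 × 1.99×10^-7) = 1.26×10^8 J/(m²·K).
D = C / (ρ c_p) = 1.26×10^8 / (999 × 4180) = 30.2 m.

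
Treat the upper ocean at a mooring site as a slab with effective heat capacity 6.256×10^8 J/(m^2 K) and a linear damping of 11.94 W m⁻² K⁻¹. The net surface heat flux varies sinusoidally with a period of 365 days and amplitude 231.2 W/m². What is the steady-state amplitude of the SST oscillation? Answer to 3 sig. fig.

1.85 K

Areal heat capacity C = 6.256×10^8 J/(m^2 K) (given).
Angular frequency ω = 2π / T = 2π / 3.15×10^7 s = 1.99×10^-7 s⁻¹.
√((Cω)² + λ²) = √((125)² + 11.94²) = 125 W/(m²·K).
Amplitude A = F₀ / √((Cω)²+λ²) = 231.2 / 125 = 1.85 K.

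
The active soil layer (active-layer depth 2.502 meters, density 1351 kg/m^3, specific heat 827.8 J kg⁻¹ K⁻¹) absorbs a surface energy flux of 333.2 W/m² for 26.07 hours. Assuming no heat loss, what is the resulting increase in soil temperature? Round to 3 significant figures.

11.2 K

Areal heat capacity C = ρ c_p D = 1351 × 827.8 × 2.502 = 2.80×10^6 J m⁻² K⁻¹.
Net heat input Q = F Δt = 333.2 × (26.07 hours × 3600 s/hour) = 3.13×10^7 J/m².
ΔT = Q / C = 3.13×10^7 / 2.80×10^6 = 11.2 K.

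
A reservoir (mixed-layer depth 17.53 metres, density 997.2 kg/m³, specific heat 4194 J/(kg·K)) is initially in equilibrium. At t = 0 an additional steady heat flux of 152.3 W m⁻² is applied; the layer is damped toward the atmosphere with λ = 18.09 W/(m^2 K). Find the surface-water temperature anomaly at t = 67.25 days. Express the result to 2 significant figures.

6.4 K

Areal heat capacity C = ρ c_p D = 997.2 × 4194 × 17.53 = 7.33×10^7 J/(m²·K).
τ = C / λ = 7.33×10^7 / 18.09 = 4.05×10^6 s.
Equilibrium anomaly ΔT_eq = F / λ = 152.3 / 18.09 = 8.42 K.
t = 67.25 days = 5.81×10^6 s, so t/τ = 1.43.
ΔT(t) = ΔT_eq (1 − e^(−t/τ)) = 8.42 × (1 − e^−1.43) = 6.41 K.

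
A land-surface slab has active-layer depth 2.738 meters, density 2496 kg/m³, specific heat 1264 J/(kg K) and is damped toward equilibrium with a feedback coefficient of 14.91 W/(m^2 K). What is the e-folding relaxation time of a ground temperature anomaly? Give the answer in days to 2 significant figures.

6.7 days

Areal heat capacity C = ρ c_p D = 2496 × 1264 × 2.738 = 8.64×10^6 J/(m^2 K).
Relaxation time τ = C / λ = 8.64×10^6 / 14.91 = 5.79×10^5 s.
In days: 5.79×10^5 s / (86400 s/day) = 6.71 days.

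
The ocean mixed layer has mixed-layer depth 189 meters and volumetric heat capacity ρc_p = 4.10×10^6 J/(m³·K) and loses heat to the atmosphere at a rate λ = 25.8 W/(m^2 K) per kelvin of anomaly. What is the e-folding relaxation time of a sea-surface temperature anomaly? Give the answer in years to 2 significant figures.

Areal heat capacity C = ρc_p × D = 4.10×10^6 × 189 = 7.75×10^8 J/(m²·K).
Relaxation time τ = C / λ = 7.75×10^8 / 25.8 = 3.00×10^7 s.
In years: 3.00×10^7 s / (3.156×10^7 s/year) = 0.952 years.

0.95 years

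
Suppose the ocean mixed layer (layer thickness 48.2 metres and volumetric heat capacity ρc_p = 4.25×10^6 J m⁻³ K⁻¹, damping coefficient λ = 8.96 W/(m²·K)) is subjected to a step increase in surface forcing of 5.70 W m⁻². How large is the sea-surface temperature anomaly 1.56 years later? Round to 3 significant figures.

0.562 K

Areal heat capacity C = ρc_p × D = 4.25×10^6 × 48.2 = 2.05×10^8 J m⁻² K⁻¹.
τ = C / λ = 2.05×10^8 / 8.96 = 2.29×10^7 s.
Equilibrium anomaly ΔT_eq = F / λ = 5.70 / 8.96 = 0.636 K.
t = 1.56 years = 4.92×10^7 s, so t/τ = 2.15.
ΔT(t) = ΔT_eq (1 − e^(−t/τ)) = 0.636 × (1 − e^−2.15) = 0.562 K.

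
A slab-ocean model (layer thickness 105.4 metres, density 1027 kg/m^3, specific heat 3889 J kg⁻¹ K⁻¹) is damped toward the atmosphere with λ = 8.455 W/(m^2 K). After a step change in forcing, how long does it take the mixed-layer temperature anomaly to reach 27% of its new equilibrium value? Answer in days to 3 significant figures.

181 days

Areal heat capacity C = ρ c_p D = 1027 × 3889 × 105.4 = 4.21×10^8 J/(m²·K).
τ = C / λ = 4.21×10^8 / 8.455 = 4.98×10^7 s.
Fraction reached: 1 − e^(−t/τ) = 0.27 ⇒ t = −τ ln(1 − 0.27) = τ × 0.315.
t = 1.57×10^7 s = 181 days.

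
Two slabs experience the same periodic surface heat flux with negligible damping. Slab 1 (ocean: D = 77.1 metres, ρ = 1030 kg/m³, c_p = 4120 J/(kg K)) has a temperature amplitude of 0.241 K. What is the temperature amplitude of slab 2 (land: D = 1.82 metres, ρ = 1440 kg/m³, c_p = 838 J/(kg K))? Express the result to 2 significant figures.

36 K

C_ocean = 3.27×10^8 J/(m²·K); C_land = 2.20×10^6 J/(m²·K).
A ∝ 1/C ⇒ A_land = A_ocean × C_ocean/C_land = 0.241 × 149 = 35.9 K.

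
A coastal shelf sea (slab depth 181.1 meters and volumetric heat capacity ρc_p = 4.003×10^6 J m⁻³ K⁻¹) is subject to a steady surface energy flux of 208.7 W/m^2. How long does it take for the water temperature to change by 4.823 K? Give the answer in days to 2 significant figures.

Areal heat capacity C = ρc_p × D = 4.003×10^6 × 181.1 = 7.25×10^8 J/(m²·K).
Time required: Δt = C ΔT / F = 7.25×10^8 × 4.823 / 208.7 = 1.68×10^7 s.
In days: 1.68×10^7 s / (86400 s/day) = 194 days.

190 days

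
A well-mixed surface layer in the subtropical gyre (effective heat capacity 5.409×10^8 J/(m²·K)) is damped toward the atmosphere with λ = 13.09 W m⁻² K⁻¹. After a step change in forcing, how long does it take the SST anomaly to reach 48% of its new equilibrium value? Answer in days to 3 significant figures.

Areal heat capacity C = 5.409×10^8 J/(m²·K) (given).
τ = C / λ = 5.41×10^8 / 13.09 = 4.13×10^7 s.
Fraction reached: 1 − e^(−t/τ) = 0.48 ⇒ t = −τ ln(1 − 0.48) = τ × 0.654.
t = 2.70×10^7 s = 313 days.

313 days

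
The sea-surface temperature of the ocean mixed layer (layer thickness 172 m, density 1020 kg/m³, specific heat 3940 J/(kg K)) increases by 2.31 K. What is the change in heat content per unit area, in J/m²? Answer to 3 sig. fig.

Areal heat capacity C = ρ c_p D = 1020 × 3940 × 172 = 6.91×10^8 J/(m^2 K).
ΔQ = C ΔT = 6.91×10^8 × 2.31 = 1.60×10^9 J/m².

1.60×10^9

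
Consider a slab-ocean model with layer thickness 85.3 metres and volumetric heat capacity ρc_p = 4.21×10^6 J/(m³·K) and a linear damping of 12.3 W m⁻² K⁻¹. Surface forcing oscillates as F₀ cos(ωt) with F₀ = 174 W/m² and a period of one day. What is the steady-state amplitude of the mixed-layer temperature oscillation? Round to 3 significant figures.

0.00666 K

Areal heat capacity C = ρc_p × D = 4.21×10^6 × 85.3 = 3.59×10^8 J m⁻² K⁻¹.
Angular frequency ω = 2π / T = 2π / 86400 s = 7.27×10^-5 s⁻¹.
√((Cω)² + λ²) = √((26100)² + 12.3²) = 26100 W/(m²·K).
Amplitude A = F₀ / √((Cω)²+λ²) = 174 / 26100 = 0.00666 K.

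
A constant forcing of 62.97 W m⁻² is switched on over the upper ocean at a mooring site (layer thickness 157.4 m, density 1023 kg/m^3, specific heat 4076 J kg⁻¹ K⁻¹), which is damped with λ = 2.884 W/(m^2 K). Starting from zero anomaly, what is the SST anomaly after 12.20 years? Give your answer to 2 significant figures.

Areal heat capacity C = ρ c_p D = 1023 × 4076 × 157.4 = 6.56×10^8 J/(m^2 K).
τ = C / λ = 6.56×10^8 / 2.884 = 2.28×10^8 s.
Equilibrium anomaly ΔT_eq = F / λ = 62.97 / 2.884 = 21.8 K.
t = 12.20 years = 3.85×10^8 s, so t/τ = 1.69.
ΔT(t) = ΔT_eq (1 − e^(−t/τ)) = 21.8 × (1 − e^−1.69) = 17.8 K.

18 K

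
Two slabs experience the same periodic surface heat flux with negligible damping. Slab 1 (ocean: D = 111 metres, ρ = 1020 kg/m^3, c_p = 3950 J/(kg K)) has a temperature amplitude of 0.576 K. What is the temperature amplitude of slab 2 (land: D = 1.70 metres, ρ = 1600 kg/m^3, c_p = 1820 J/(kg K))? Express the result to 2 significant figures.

52 K

C_ocean = 4.47×10^8 J/(m²·K); C_land = 4.95×10^6 J/(m²·K).
A ∝ 1/C ⇒ A_land = A_ocean × C_ocean/C_land = 0.576 × 90.3 = 52.0 K.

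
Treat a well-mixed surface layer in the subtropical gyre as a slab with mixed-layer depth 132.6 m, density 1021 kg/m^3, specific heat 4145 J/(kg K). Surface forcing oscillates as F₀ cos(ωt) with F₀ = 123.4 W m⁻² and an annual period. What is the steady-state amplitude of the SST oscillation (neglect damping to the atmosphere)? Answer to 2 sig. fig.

1.1 K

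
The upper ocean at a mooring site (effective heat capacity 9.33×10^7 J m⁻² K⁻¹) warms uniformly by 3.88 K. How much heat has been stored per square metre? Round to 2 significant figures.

3.6×10^8

Areal heat capacity C = 9.33×10^7 J m⁻² K⁻¹ (given).
ΔQ = C ΔT = 9.33×10^7 × 3.88 = 3.62×10^8 J/m².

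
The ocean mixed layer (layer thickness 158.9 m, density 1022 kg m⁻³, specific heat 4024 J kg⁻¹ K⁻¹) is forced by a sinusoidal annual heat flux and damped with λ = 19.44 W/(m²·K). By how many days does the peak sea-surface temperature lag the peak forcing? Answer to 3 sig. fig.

82.6 days

Areal heat capacity C = ρ c_p D = 1022 × 4024 × 158.9 = 6.53×10^8 J/(m²·K).
ω = 2π / 3.15×10^7 s = 1.99×10^-7 s⁻¹.
Phase lag φ = arctan(Cω/λ) = arctan(130/19.44) = 1.42 rad.
Time lag = φ / ω = 1.42 / 1.99×10^-7 = 7.14×10^6 s = 82.6 days.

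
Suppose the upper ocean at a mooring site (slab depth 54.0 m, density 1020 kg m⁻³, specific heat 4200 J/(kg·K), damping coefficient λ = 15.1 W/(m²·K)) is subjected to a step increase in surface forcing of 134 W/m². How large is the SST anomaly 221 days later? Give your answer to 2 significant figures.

Areal heat capacity C = ρ c_p D = 1020 × 4200 × 54.0 = 2.31×10^8 J/(m^2 K).
τ = C / λ = 2.31×10^8 / 15.1 = 1.53×10^7 s.
Equilibrium anomaly ΔT_eq = F / λ = 134 / 15.1 = 8.87 K.
t = 221 days = 1.91×10^7 s, so t/τ = 1.25.
ΔT(t) = ΔT_eq (1 − e^(−t/τ)) = 8.87 × (1 − e^−1.25) = 6.32 K.

6.3 K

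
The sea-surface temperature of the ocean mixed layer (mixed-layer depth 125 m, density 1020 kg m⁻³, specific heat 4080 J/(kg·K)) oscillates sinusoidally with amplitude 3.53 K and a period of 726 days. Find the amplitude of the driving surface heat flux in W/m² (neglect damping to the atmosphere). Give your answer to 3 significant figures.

184

Areal heat capacity C = ρ c_p D = 1020 × 4080 × 125 = 5.20×10^8 J m⁻² K⁻¹.
ω = 2π / 6.27×10^7 s = 1.00×10^-7 s⁻¹.
Cω = 5.20×10^8 × 1.00×10^-7 = 52.1 W/(m²·K).
F₀ = A × Cω = 3.53 × 52.1 = 184 W/m².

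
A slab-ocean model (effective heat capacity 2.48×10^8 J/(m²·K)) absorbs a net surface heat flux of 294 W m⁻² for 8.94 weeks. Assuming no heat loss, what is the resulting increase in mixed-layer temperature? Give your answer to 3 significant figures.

6.41 K

Areal heat capacity C = 2.48×10^8 J/(m²·K) (given).
Net heat input Q = F Δt = 294 × (8.94 weeks × 6.048×10^5 s/week) = 1.59×10^9 J/m².
ΔT = Q / C = 1.59×10^9 / 2.48×10^8 = 6.41 K.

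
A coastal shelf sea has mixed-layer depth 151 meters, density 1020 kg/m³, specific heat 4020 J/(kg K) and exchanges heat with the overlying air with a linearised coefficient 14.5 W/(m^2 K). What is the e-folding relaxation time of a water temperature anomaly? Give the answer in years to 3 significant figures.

1.35 years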